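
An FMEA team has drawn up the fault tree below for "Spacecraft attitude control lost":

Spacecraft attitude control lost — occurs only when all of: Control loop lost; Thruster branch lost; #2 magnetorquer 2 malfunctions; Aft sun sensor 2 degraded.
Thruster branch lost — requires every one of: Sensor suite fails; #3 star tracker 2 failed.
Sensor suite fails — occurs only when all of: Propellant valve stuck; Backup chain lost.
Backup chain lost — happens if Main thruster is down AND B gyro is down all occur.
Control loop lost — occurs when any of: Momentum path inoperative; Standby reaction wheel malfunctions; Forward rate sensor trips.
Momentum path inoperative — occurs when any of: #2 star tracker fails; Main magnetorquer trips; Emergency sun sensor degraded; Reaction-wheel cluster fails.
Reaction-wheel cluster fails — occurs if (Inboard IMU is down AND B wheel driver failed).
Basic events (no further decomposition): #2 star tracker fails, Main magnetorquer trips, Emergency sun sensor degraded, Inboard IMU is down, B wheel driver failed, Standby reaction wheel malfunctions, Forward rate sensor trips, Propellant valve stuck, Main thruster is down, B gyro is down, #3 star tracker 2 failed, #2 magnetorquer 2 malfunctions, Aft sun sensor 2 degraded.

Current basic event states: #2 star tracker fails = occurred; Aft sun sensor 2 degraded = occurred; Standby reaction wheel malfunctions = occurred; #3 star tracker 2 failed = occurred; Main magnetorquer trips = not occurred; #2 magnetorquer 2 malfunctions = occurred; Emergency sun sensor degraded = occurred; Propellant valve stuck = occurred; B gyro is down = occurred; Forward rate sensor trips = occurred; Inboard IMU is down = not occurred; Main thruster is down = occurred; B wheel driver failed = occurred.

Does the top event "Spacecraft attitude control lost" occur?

Yes

Reaction-wheel cluster fails [AND]: Inboard IMU is down=not, B wheel driver failed=occurs → not all inputs occur → does not occur.
Momentum path inoperative [OR]: #2 star tracker fails=occurs, Main magnetorquer trips=not, Emergency sun sensor degraded=occurs, Reaction-wheel cluster fails=not → at least one input occurs → occurs.
Control loop lost [OR]: Momentum path inoperative=occurs, Standby reaction wheel malfunctions=occurs, Forward rate sensor trips=occurs → at least one input occurs → occurs.
Backup chain lost [AND]: Main thruster is down=occurs, B gyro is down=occurs → all inputs occur → occurs.
Sensor suite fails [AND]: Propellant valve stuck=occurs, Backup chain lost=occurs → all inputs occur → occurs.
Thruster branch lost [AND]: Sensor suite fails=occurs, #3 star tracker 2 failed=occurs → all inputs occur → occurs.
Spacecraft attitude control lost [AND]: Control loop lost=occurs, Thruster branch lost=occurs, #2 magnetorquer 2 malfunctions=occurs, Aft sun sensor 2 degraded=occurs → all inputs occur → occurs.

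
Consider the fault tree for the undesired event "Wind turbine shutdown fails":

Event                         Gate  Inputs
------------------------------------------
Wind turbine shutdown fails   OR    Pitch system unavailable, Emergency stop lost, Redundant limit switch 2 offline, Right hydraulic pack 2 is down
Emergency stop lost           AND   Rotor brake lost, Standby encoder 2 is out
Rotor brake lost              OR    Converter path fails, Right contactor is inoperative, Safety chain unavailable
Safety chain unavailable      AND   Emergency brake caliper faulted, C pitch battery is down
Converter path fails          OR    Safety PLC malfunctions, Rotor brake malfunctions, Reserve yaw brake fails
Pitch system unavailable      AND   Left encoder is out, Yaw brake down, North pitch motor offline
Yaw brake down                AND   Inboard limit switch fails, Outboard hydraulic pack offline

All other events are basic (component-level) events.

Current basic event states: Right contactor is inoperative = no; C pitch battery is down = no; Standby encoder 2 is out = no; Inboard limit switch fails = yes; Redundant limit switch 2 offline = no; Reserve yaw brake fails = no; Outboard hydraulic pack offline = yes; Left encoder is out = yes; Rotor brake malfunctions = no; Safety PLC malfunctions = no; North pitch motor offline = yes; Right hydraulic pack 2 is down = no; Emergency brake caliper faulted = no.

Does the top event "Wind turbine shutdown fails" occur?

Yes

Yaw brake down [AND]: Inboard limit switch fails=occurs, Outboard hydraulic pack offline=occurs → all inputs occur → occurs.
Pitch system unavailable [AND]: Left encoder is out=occurs, Yaw brake down=occurs, North pitch motor offline=occurs → all inputs occur → occurs.
Converter path fails [OR]: Safety PLC malfunctions=not, Rotor brake malfunctions=not, Reserve yaw brake fails=not → no input occurs → does not occur.
Safety chain unavailable [AND]: Emergency brake caliper faulted=not, C pitch battery is down=not → not all inputs occur → does not occur.
Rotor brake lost [OR]: Converter path fails=not, Right contactor is inoperative=not, Safety chain unavailable=not → no input occurs → does not occur.
Emergency stop lost [AND]: Rotor brake lost=not, Standby encoder 2 is out=not → not all inputs occur → does not occur.
Wind turbine shutdown fails [OR]: Pitch system unavailable=occurs, Emergency stop lost=not, Redundant limit switch 2 offline=not, Right hydraulic pack 2 is down=not → at least one input occurs → occurs.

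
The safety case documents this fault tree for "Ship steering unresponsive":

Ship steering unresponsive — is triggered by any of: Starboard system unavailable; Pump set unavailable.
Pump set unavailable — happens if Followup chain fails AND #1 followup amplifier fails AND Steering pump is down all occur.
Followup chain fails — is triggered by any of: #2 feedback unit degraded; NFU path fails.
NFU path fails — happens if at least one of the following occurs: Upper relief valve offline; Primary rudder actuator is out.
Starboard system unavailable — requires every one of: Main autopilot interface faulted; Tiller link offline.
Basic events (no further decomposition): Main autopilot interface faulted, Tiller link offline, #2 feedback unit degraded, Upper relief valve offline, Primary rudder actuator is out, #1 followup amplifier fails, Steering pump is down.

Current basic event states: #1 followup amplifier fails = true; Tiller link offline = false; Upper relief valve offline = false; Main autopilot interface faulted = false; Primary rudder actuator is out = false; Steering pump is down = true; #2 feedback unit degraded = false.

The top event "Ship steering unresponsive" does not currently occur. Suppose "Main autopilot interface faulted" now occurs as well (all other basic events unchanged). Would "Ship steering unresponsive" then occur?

No

Counterfactual: set "Main autopilot interface faulted" to occurred.
Starboard system unavailable [AND]: Main autopilot interface faulted=occurs, Tiller link offline=not → not all inputs occur → does not occur.
NFU path fails [OR]: Upper relief valve offline=not, Primary rudder actuator is out=not → no input occurs → does not occur.
Followup chain fails [OR]: #2 feedback unit degraded=not, NFU path fails=not → no input occurs → does not occur.
Pump set unavailable [AND]: Followup chain fails=not, #1 followup amplifier fails=occurs, Steering pump is down=occurs → not all inputs occur → does not occur.
Ship steering unresponsive [OR]: Starboard system unavailable=not, Pump set unavailable=not → no input occurs → does not occur.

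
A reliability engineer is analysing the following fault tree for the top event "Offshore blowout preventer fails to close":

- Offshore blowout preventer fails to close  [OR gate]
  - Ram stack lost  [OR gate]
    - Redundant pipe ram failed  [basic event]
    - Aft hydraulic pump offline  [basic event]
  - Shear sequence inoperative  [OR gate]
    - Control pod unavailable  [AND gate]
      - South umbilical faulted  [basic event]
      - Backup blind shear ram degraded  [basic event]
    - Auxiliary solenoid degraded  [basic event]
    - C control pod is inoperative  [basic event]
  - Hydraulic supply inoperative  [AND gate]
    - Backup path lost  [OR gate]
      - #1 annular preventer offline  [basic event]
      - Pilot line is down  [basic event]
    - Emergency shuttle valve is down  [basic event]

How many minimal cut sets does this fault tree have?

7

Ram stack lost [OR]: union of children's cut sets → 2 cut set(s).
Control pod unavailable [AND]: one cut set from each child combined → 1 × 1 = 1 cut set(s).
Shear sequence inoperative [OR]: union of children's cut sets → 3 cut set(s).
Backup path lost [OR]: union of children's cut sets → 2 cut set(s).
Hydraulic supply inoperative [AND]: one cut set from each child combined → 2 × 1 = 2 cut set(s).
Offshore blowout preventer fails to close [OR]: union of children's cut sets → 7 cut set(s).
Minimal cut sets: {Redundant pipe ram failed}; {Aft hydraulic pump offline}; {Backup blind shear ram degraded, South umbilical faulted}; {Auxiliary solenoid degraded}; {C control pod is inoperative}; {#1 annular preventer offline, Emergency shuttle valve is down}; {Emergency shuttle valve is down, Pilot line is down}.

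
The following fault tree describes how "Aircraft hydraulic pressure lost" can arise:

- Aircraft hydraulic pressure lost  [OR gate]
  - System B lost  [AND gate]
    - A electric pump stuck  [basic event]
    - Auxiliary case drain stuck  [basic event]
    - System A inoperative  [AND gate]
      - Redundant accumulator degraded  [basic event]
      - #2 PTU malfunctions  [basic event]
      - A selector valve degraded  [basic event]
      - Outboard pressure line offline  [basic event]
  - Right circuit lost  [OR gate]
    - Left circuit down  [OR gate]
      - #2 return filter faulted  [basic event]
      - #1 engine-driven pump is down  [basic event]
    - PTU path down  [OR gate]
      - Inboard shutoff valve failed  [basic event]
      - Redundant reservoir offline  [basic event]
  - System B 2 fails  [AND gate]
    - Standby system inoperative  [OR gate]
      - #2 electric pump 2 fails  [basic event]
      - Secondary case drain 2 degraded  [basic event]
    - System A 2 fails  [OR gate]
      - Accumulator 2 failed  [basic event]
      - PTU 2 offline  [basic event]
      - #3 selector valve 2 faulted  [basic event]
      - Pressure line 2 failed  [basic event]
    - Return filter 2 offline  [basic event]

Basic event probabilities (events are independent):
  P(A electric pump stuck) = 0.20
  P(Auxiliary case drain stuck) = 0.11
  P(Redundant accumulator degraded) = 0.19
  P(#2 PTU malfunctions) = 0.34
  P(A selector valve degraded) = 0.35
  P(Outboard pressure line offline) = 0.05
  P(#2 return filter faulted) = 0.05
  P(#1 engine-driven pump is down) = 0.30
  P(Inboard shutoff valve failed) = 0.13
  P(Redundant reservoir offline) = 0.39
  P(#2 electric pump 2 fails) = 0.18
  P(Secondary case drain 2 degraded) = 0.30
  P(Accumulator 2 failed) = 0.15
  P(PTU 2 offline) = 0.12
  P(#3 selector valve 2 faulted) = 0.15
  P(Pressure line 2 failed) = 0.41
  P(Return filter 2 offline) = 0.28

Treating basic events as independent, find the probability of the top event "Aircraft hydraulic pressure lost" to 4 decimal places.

0.6734

P(System A inoperative) [AND] = 0.19 × 0.34 × 0.35 × 0.05 = 0.001131
P(System B lost) [AND] = 0.20 × 0.11 × 0.001131 = 0.000025
P(Left circuit down) [OR] = 1 − (1−0.05) × (1−0.30) = 0.335000
P(PTU path down) [OR] = 1 − (1−0.13) × (1−0.39) = 0.469300
P(Right circuit lost) [OR] = 1 − (1−0.335000) × (1−0.469300) = 0.647085
P(Standby system inoperative) [OR] = 1 − (1−0.18) × (1−0.30) = 0.426000
P(System A 2 fails) [OR] = 1 − (1−0.15) × (1−0.12) × (1−0.15) × (1−0.41) = 0.624878
P(System B 2 fails) [AND] = 0.426000 × 0.624878 × 0.28 = 0.074535
P(Aircraft hydraulic pressure lost) [OR] = 1 − (1−0.000025) × (1−0.647085) × (1−0.074535) = 0.673398
Rounded to 4 decimal places: P(Aircraft hydraulic pressure lost) ≈ 0.6734.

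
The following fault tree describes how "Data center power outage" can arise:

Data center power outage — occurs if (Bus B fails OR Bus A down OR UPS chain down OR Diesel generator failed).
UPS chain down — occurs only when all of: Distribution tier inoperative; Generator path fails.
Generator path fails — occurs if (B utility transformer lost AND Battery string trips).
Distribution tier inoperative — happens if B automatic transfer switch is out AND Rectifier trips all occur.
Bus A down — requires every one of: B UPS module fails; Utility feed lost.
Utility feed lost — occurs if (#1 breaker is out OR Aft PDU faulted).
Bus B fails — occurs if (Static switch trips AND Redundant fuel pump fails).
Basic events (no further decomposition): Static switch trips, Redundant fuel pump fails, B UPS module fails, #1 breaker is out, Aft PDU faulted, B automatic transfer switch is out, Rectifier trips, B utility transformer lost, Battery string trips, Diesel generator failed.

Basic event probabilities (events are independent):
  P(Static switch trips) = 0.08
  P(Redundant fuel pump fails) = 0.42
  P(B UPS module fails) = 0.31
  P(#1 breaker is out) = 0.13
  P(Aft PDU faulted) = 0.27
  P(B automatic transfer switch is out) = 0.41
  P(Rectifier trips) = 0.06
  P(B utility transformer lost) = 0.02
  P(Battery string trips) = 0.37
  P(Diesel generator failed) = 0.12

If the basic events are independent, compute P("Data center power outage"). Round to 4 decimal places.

0.2459

P(Bus B fails) [AND] = 0.08 × 0.42 = 0.033600
P(Utility feed lost) [OR] = 1 − (1−0.13) × (1−0.27) = 0.364900
P(Bus A down) [AND] = 0.31 × 0.364900 = 0.113119
P(Distribution tier inoperative) [AND] = 0.41 × 0.06 = 0.024600
P(Generator path fails) [AND] = 0.02 × 0.37 = 0.007400
P(UPS chain down) [AND] = 0.024600 × 0.007400 = 0.000182
P(Data center power outage) [OR] = 1 − (1−0.033600) × (1−0.113119) × (1−0.000182) × (1−0.12) = 0.245905
Rounded to 4 decimal places: P(Data center power outage) ≈ 0.2459.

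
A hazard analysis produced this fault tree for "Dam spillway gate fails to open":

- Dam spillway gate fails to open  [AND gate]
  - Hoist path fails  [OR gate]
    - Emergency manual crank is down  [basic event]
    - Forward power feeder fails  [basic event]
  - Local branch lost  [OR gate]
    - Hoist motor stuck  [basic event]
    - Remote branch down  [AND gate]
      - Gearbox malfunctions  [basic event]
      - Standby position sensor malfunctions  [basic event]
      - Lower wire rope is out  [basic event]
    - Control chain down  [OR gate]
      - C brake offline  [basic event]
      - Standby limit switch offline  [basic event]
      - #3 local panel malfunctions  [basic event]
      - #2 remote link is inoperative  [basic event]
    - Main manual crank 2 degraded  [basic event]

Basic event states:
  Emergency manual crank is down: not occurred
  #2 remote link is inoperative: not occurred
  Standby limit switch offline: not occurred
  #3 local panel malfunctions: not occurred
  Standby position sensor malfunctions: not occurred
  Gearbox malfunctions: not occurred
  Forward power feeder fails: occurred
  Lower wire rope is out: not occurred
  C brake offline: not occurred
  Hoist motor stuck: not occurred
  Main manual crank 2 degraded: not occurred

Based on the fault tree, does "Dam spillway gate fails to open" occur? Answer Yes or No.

Hoist path fails [OR]: Emergency manual crank is down=not, Forward power feeder fails=occurs → at least one input occurs → occurs.
Remote branch down [AND]: Gearbox malfunctions=not, Standby position sensor malfunctions=not, Lower wire rope is out=not → not all inputs occur → does not occur.
Control chain down [OR]: C brake offline=not, Standby limit switch offline=not, #3 local panel malfunctions=not, #2 remote link is inoperative=not → no input occurs → does not occur.
Local branch lost [OR]: Hoist motor stuck=not, Remote branch down=not, Control chain down=not, Main manual crank 2 degraded=not → no input occurs → does not occur.
Dam spillway gate fails to open [AND]: Hoist path fails=occurs, Local branch lost=not → not all inputs occur → does not occur.

No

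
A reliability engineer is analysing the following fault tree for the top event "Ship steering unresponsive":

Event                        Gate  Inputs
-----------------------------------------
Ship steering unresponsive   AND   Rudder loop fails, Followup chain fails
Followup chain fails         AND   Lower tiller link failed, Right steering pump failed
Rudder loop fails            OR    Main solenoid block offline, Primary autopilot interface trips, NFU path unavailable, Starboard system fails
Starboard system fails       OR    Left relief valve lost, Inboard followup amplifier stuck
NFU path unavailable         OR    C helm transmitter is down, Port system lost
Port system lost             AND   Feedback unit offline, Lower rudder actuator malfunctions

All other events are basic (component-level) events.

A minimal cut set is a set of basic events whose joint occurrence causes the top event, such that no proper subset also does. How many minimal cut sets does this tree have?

6

Port system lost [AND]: one cut set from each child combined → 1 × 1 = 1 cut set(s).
NFU path unavailable [OR]: union of children's cut sets → 2 cut set(s).
Starboard system fails [OR]: union of children's cut sets → 2 cut set(s).
Rudder loop fails [OR]: union of children's cut sets → 6 cut set(s).
Followup chain fails [AND]: one cut set from each child combined → 1 × 1 = 1 cut set(s).
Ship steering unresponsive [AND]: one cut set from each child combined → 6 × 1 = 6 cut set(s).
Minimal cut sets: {Lower tiller link failed, Main solenoid block offline, Right steering pump failed}; {Lower tiller link failed, Primary autopilot interface trips, Right steering pump failed}; {C helm transmitter is down, Lower tiller link failed, Right steering pump failed}; {Feedback unit offline, Lower rudder actuator malfunctions, Lower tiller link failed, Right steering pump failed}; {Left relief valve lost, Lower tiller link failed, Right steering pump failed}; {Inboard followup amplifier stuck, Lower tiller link failed, Right steering pump failed}.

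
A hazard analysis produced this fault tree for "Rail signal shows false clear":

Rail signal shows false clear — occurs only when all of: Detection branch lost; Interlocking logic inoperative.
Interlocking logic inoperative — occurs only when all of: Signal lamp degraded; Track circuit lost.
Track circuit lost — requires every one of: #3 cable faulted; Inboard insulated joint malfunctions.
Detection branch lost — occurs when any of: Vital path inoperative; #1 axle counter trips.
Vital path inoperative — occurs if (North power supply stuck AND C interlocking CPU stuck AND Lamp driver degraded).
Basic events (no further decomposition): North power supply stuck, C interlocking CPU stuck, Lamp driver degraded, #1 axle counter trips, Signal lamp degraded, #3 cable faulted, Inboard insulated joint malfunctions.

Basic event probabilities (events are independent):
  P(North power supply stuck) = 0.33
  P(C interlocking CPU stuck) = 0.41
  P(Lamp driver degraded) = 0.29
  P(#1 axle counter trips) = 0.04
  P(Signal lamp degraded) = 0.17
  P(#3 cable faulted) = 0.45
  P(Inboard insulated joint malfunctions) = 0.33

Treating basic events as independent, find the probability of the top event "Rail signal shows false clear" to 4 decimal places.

0.0020

P(Vital path inoperative) [AND] = 0.33 × 0.41 × 0.29 = 0.039237
P(Detection branch lost) [OR] = 1 − (1−0.039237) × (1−0.04) = 0.077668
P(Track circuit lost) [AND] = 0.45 × 0.33 = 0.148500
P(Interlocking logic inoperative) [AND] = 0.17 × 0.148500 = 0.025245
P(Rail signal shows false clear) [AND] = 0.077668 × 0.025245 = 0.001961
Rounded to 4 decimal places: P(Rail signal shows false clear) ≈ 0.0020.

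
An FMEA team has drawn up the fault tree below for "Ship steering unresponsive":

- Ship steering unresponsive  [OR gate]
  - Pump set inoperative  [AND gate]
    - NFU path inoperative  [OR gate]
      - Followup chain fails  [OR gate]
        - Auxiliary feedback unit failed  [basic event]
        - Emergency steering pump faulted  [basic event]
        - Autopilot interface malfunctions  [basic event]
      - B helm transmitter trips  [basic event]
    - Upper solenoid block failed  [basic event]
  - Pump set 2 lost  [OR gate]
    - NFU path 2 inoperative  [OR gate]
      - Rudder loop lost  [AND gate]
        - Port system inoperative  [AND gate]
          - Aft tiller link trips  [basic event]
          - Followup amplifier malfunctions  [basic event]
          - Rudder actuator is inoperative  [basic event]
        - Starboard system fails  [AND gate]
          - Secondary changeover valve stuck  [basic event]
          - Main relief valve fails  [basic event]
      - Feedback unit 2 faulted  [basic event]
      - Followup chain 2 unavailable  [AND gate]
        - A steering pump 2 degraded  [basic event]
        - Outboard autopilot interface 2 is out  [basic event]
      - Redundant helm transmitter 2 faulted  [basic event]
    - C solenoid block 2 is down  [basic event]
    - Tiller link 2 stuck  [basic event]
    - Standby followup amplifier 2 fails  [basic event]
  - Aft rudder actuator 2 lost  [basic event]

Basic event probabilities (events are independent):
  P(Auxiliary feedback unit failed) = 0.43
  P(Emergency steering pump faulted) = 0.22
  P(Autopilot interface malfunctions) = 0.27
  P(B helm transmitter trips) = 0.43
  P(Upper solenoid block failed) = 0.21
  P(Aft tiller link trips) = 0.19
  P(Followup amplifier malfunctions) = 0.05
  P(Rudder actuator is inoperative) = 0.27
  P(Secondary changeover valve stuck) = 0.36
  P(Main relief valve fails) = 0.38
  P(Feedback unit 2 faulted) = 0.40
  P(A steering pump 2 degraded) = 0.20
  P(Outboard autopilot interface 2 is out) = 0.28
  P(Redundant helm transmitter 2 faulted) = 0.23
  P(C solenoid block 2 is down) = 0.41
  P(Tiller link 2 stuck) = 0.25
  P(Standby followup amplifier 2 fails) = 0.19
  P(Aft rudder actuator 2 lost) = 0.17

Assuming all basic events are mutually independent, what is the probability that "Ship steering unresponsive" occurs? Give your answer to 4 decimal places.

0.8925

P(Followup chain fails) [OR] = 1 − (1−0.43) × (1−0.22) × (1−0.27) = 0.675442
P(NFU path inoperative) [OR] = 1 − (1−0.675442) × (1−0.43) = 0.815002
P(Pump set inoperative) [AND] = 0.815002 × 0.21 = 0.171150
P(Port system inoperative) [AND] = 0.19 × 0.05 × 0.27 = 0.002565
P(Starboard system fails) [AND] = 0.36 × 0.38 = 0.136800
P(Rudder loop lost) [AND] = 0.002565 × 0.136800 = 0.000351
P(Followup chain 2 unavailable) [AND] = 0.20 × 0.28 = 0.056000
P(NFU path 2 inoperative) [OR] = 1 − (1−0.000351) × (1−0.40) × (1−0.056000) × (1−0.23) = 0.564025
P(Pump set 2 lost) [OR] = 1 − (1−0.564025) × (1−0.41) × (1−0.25) × (1−0.19) = 0.843736
P(Ship steering unresponsive) [OR] = 1 − (1−0.171150) × (1−0.843736) × (1−0.17) = 0.892499
Rounded to 4 decimal places: P(Ship steering unresponsive) ≈ 0.8925.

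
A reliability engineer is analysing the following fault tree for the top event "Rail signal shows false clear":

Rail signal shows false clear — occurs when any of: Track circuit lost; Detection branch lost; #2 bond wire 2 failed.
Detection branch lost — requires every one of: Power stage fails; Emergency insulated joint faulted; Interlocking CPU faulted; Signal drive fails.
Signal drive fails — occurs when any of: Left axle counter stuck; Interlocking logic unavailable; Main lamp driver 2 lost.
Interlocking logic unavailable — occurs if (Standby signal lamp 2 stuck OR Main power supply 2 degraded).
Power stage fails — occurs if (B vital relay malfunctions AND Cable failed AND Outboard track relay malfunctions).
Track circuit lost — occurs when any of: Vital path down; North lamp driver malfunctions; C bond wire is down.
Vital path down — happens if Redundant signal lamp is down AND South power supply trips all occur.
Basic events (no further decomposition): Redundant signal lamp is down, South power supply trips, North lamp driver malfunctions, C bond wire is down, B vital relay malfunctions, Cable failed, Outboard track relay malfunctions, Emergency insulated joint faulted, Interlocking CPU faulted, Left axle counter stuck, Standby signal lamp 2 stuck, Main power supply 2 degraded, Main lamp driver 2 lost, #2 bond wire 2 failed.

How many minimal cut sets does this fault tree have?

Vital path down [AND]: one cut set from each child combined → 1 × 1 = 1 cut set(s).
Track circuit lost [OR]: union of children's cut sets → 3 cut set(s).
Power stage fails [AND]: one cut set from each child combined → 1 × 1 × 1 = 1 cut set(s).
Interlocking logic unavailable [OR]: union of children's cut sets → 2 cut set(s).
Signal drive fails [OR]: union of children's cut sets → 4 cut set(s).
Detection branch lost [AND]: one cut set from each child combined → 1 × 1 × 1 × 4 = 4 cut set(s).
Rail signal shows false clear [OR]: union of children's cut sets → 8 cut set(s).
Minimal cut sets: {Redundant signal lamp is down, South power supply trips}; {North lamp driver malfunctions}; {C bond wire is down}; {B vital relay malfunctions, Cable failed, Emergency insulated joint faulted, Interlocking CPU faulted, Left axle counter stuck, Outboard track relay malfunctions}; {B vital relay malfunctions, Cable failed, Emergency insulated joint faulted, Interlocking CPU faulted, Outboard track relay malfunctions, Standby signal lamp 2 stuck}; {B vital relay malfunctions, Cable failed, Emergency insulated joint faulted, Interlocking CPU faulted, Main power supply 2 degraded, Outboard track relay malfunctions}; {B vital relay malfunctions, Cable failed, Emergency insulated joint faulted, Interlocking CPU faulted, Main lamp driver 2 lost, Outboard track relay malfunctions}; {#2 bond wire 2 failed}.

8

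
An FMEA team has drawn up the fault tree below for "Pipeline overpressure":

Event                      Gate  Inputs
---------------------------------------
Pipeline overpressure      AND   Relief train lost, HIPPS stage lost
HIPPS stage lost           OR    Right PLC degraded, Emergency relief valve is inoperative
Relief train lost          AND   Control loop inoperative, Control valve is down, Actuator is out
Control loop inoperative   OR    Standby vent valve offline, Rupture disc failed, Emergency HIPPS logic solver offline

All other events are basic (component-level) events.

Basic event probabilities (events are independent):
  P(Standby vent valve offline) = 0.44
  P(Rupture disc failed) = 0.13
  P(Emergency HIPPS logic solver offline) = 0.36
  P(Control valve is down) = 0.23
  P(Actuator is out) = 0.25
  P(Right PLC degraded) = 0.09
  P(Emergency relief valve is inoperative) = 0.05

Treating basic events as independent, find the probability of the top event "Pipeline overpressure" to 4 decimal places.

P(Control loop inoperative) [OR] = 1 − (1−0.44) × (1−0.13) × (1−0.36) = 0.688192
P(Relief train lost) [AND] = 0.688192 × 0.23 × 0.25 = 0.039571
P(HIPPS stage lost) [OR] = 1 − (1−0.09) × (1−0.05) = 0.135500
P(Pipeline overpressure) [AND] = 0.039571 × 0.135500 = 0.005362
Rounded to 4 decimal places: P(Pipeline overpressure) ≈ 0.0054.

0.0054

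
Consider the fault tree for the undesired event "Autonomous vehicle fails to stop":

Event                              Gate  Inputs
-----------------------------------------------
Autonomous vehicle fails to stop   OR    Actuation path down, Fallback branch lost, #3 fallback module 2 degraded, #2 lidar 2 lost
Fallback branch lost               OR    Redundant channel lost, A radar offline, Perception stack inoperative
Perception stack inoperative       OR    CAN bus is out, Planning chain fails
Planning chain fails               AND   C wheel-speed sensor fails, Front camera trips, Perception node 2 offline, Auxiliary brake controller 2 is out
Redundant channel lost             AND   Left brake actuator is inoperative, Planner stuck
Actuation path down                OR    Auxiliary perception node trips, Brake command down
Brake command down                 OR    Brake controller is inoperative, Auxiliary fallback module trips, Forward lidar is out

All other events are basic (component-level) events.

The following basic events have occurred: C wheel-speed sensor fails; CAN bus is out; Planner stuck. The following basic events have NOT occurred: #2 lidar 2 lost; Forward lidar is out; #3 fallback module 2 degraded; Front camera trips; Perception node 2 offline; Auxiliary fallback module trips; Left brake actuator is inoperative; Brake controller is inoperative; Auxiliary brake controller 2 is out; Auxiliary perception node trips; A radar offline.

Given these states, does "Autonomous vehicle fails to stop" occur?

Yes

Brake command down [OR]: Brake controller is inoperative=not, Auxiliary fallback module trips=not, Forward lidar is out=not → no input occurs → does not occur.
Actuation path down [OR]: Auxiliary perception node trips=not, Brake command down=not → no input occurs → does not occur.
Redundant channel lost [AND]: Left brake actuator is inoperative=not, Planner stuck=occurs → not all inputs occur → does not occur.
Planning chain fails [AND]: C wheel-speed sensor fails=occurs, Front camera trips=not, Perception node 2 offline=not, Auxiliary brake controller 2 is out=not → not all inputs occur → does not occur.
Perception stack inoperative [OR]: CAN bus is out=occurs, Planning chain fails=not → at least one input occurs → occurs.
Fallback branch lost [OR]: Redundant channel lost=not, A radar offline=not, Perception stack inoperative=occurs → at least one input occurs → occurs.
Autonomous vehicle fails to stop [OR]: Actuation path down=not, Fallback branch lost=occurs, #3 fallback module 2 degraded=not, #2 lidar 2 lost=not → at least one input occurs → occurs.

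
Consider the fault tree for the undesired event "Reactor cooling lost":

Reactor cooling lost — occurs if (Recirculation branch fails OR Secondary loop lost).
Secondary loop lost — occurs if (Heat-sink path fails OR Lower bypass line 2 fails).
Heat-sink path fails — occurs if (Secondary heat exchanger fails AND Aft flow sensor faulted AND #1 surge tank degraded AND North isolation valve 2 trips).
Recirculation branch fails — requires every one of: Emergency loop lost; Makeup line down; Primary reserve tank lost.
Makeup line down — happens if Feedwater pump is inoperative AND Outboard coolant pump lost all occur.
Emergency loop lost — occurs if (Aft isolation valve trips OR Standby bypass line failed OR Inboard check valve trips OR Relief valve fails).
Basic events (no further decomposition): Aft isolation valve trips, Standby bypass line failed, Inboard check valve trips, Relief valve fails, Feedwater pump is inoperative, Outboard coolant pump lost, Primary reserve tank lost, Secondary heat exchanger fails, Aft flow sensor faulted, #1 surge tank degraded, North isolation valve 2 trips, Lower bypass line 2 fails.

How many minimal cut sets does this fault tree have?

6

Emergency loop lost [OR]: union of children's cut sets → 4 cut set(s).
Makeup line down [AND]: one cut set from each child combined → 1 × 1 = 1 cut set(s).
Recirculation branch fails [AND]: one cut set from each child combined → 4 × 1 × 1 = 4 cut set(s).
Heat-sink path fails [AND]: one cut set from each child combined → 1 × 1 × 1 × 1 = 1 cut set(s).
Secondary loop lost [OR]: union of children's cut sets → 2 cut set(s).
Reactor cooling lost [OR]: union of children's cut sets → 6 cut set(s).
Minimal cut sets: {Aft isolation valve trips, Feedwater pump is inoperative, Outboard coolant pump lost, Primary reserve tank lost}; {Feedwater pump is inoperative, Outboard coolant pump lost, Primary reserve tank lost, Standby bypass line failed}; {Feedwater pump is inoperative, Inboard check valve trips, Outboard coolant pump lost, Primary reserve tank lost}; {Feedwater pump is inoperative, Outboard coolant pump lost, Primary reserve tank lost, Relief valve fails}; {#1 surge tank degraded, Aft flow sensor faulted, North isolation valve 2 trips, Secondary heat exchanger fails}; {Lower bypass line 2 fails}.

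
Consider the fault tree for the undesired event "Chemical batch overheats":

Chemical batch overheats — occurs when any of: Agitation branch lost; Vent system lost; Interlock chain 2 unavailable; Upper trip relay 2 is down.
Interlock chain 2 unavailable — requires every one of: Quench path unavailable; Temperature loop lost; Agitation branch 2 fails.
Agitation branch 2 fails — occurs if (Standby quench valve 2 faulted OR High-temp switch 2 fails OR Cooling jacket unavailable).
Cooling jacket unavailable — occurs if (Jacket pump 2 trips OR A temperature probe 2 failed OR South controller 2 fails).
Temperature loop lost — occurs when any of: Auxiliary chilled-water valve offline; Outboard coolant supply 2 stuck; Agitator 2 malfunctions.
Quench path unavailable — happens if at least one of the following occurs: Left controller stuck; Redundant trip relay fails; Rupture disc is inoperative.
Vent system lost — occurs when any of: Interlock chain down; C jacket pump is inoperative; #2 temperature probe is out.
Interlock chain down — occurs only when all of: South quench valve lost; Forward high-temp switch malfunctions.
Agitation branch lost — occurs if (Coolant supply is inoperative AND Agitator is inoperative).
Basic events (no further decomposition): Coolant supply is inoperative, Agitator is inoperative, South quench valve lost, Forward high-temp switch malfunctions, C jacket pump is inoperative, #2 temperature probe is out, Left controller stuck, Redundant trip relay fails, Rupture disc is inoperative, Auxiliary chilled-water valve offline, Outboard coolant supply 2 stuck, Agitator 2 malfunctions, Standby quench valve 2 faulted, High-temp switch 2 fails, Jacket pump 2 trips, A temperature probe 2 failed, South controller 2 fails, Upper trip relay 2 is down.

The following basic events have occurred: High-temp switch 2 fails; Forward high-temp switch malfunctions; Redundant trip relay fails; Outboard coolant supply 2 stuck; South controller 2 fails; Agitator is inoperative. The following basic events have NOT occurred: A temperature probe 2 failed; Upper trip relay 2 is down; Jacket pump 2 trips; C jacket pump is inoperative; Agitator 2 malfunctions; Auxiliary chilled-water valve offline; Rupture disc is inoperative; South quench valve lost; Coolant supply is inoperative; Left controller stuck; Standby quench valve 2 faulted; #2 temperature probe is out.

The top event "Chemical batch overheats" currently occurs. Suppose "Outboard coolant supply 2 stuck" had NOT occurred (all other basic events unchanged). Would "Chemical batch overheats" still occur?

No

Counterfactual: set "Outboard coolant supply 2 stuck" to not occurred.
Agitation branch lost [AND]: Coolant supply is inoperative=not, Agitator is inoperative=occurs → not all inputs occur → does not occur.
Interlock chain down [AND]: South quench valve lost=not, Forward high-temp switch malfunctions=occurs → not all inputs occur → does not occur.
Vent system lost [OR]: Interlock chain down=not, C jacket pump is inoperative=not, #2 temperature probe is out=not → no input occurs → does not occur.
Quench path unavailable [OR]: Left controller stuck=not, Redundant trip relay fails=occurs, Rupture disc is inoperative=not → at least one input occurs → occurs.
Temperature loop lost [OR]: Auxiliary chilled-water valve offline=not, Outboard coolant supply 2 stuck=not, Agitator 2 malfunctions=not → no input occurs → does not occur.
Cooling jacket unavailable [OR]: Jacket pump 2 trips=not, A temperature probe 2 failed=not, South controller 2 fails=occurs → at least one input occurs → occurs.
Agitation branch 2 fails [OR]: Standby quench valve 2 faulted=not, High-temp switch 2 fails=occurs, Cooling jacket unavailable=occurs → at least one input occurs → occurs.
Interlock chain 2 unavailable [AND]: Quench path unavailable=occurs, Temperature loop lost=not, Agitation branch 2 fails=occurs → not all inputs occur → does not occur.
Chemical batch overheats [OR]: Agitation branch lost=not, Vent system lost=not, Interlock chain 2 unavailable=not, Upper trip relay 2 is down=not → no input occurs → does not occur.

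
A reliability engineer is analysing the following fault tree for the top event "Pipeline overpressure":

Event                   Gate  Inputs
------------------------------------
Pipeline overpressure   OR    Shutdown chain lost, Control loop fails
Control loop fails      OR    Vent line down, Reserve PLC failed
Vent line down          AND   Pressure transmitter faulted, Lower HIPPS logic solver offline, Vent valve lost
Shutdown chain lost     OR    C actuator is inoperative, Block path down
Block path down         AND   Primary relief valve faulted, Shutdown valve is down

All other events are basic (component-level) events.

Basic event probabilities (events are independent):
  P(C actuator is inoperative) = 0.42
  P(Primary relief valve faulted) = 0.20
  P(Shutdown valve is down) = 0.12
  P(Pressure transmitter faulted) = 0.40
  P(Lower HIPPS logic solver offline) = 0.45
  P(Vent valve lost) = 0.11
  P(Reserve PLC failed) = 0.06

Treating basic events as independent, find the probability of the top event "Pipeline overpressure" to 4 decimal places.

0.4784

P(Block path down) [AND] = 0.20 × 0.12 = 0.024000
P(Shutdown chain lost) [OR] = 1 − (1−0.42) × (1−0.024000) = 0.433920
P(Vent line down) [AND] = 0.40 × 0.45 × 0.11 = 0.019800
P(Control loop fails) [OR] = 1 − (1−0.019800) × (1−0.06) = 0.078612
P(Pipeline overpressure) [OR] = 1 − (1−0.433920) × (1−0.078612) = 0.478421
Rounded to 4 decimal places: P(Pipeline overpressure) ≈ 0.4784.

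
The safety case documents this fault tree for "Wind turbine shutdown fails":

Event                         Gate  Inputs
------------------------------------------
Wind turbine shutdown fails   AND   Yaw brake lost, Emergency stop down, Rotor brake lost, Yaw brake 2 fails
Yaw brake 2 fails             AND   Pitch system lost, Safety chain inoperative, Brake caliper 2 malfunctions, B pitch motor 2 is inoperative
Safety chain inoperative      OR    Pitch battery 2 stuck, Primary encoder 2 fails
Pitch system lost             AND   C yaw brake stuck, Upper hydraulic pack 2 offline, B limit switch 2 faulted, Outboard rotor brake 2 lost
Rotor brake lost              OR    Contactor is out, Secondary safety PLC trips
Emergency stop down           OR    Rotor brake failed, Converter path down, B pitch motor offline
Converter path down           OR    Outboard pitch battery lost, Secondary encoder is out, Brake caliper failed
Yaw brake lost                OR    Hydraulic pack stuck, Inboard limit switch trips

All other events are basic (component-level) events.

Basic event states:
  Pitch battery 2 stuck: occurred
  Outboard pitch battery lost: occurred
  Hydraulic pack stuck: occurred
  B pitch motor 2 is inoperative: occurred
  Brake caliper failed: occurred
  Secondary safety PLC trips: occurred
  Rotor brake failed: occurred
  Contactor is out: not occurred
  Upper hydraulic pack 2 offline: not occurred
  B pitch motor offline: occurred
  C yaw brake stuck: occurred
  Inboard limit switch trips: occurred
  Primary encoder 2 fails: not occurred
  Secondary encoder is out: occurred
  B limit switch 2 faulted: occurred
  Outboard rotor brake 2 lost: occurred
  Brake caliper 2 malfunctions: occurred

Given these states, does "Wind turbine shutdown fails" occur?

No

Yaw brake lost [OR]: Hydraulic pack stuck=occurs, Inboard limit switch trips=occurs → at least one input occurs → occurs.
Converter path down [OR]: Outboard pitch battery lost=occurs, Secondary encoder is out=occurs, Brake caliper failed=occurs → at least one input occurs → occurs.
Emergency stop down [OR]: Rotor brake failed=occurs, Converter path down=occurs, B pitch motor offline=occurs → at least one input occurs → occurs.
Rotor brake lost [OR]: Contactor is out=not, Secondary safety PLC trips=occurs → at least one input occurs → occurs.
Pitch system lost [AND]: C yaw brake stuck=occurs, Upper hydraulic pack 2 offline=not, B limit switch 2 faulted=occurs, Outboard rotor brake 2 lost=occurs → not all inputs occur → does not occur.
Safety chain inoperative [OR]: Pitch battery 2 stuck=occurs, Primary encoder 2 fails=not → at least one input occurs → occurs.
Yaw brake 2 fails [AND]: Pitch system lost=not, Safety chain inoperative=occurs, Brake caliper 2 malfunctions=occurs, B pitch motor 2 is inoperative=occurs → not all inputs occur → does not occur.
Wind turbine shutdown fails [AND]: Yaw brake lost=occurs, Emergency stop down=occurs, Rotor brake lost=occurs, Yaw brake 2 fails=not → not all inputs occur → does not occur.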